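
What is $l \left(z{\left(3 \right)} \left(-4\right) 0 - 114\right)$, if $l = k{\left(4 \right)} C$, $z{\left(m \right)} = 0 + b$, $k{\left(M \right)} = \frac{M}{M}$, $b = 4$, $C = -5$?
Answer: $570$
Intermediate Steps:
$k{\left(M \right)} = 1$
$z{\left(m \right)} = 4$ ($z{\left(m \right)} = 0 + 4 = 4$)
$l = -5$ ($l = 1 \left(-5\right) = -5$)
$l \left(z{\left(3 \right)} \left(-4\right) 0 - 114\right) = - 5 \left(4 \left(-4\right) 0 - 114\right) = - 5 \left(\left(-16\right) 0 - 114\right) = - 5 \left(0 - 114\right) = \left(-5\right) \left(-114\right) = 570$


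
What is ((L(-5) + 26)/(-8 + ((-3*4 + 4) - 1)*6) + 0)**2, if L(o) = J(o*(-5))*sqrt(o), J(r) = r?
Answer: -79/124 + 325*I*sqrt(5)/961 ≈ -0.6371 + 0.75621*I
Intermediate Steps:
L(o) = -5*o**(3/2) (L(o) = (o*(-5))*sqrt(o) = (-5*o)*sqrt(o) = -5*o**(3/2))
((L(-5) + 26)/(-8 + ((-3*4 + 4) - 1)*6) + 0)**2 = ((-(-25)*I*sqrt(5) + 26)/(-8 + ((-3*4 + 4) - 1)*6) + 0)**2 = ((-(-25)*I*sqrt(5) + 26)/(-8 + ((-12 + 4) - 1)*6) + 0)**2 = ((25*I*sqrt(5) + 26)/(-8 + (-8 - 1)*6) + 0)**2 = ((26 + 25*I*sqrt(5))/(-8 - 9*6) + 0)**2 = ((26 + 25*I*sqrt(5))/(-8 - 54) + 0)**2 = ((26 + 25*I*sqrt(5))/(-62) + 0)**2 = ((26 + 25*I*sqrt(5))*(-1/62) + 0)**2 = ((-13/31 - 25*I*sqrt(5)/62) + 0)**2 = (-13/31 - 25*I*sqrt(5)/62)**2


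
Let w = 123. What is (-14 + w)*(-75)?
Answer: -8175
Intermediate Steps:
(-14 + w)*(-75) = (-14 + 123)*(-75) = 109*(-75) = -8175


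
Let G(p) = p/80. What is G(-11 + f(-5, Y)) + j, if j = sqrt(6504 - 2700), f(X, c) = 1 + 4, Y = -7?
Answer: -3/40 + 2*sqrt(951) ≈ 61.602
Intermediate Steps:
f(X, c) = 5
j = 2*sqrt(951) (j = sqrt(3804) = 2*sqrt(951) ≈ 61.677)
G(p) = p/80 (G(p) = p*(1/80) = p/80)
G(-11 + f(-5, Y)) + j = (-11 + 5)/80 + 2*sqrt(951) = (1/80)*(-6) + 2*sqrt(951) = -3/40 + 2*sqrt(951)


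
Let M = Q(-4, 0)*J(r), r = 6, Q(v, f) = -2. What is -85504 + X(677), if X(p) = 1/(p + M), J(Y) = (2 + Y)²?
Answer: -46941695/549 ≈ -85504.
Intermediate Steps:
M = -128 (M = -2*(2 + 6)² = -2*8² = -2*64 = -128)
X(p) = 1/(-128 + p) (X(p) = 1/(p - 128) = 1/(-128 + p))
-85504 + X(677) = -85504 + 1/(-128 + 677) = -85504 + 1/549 = -46941695/549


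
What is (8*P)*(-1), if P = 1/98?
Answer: -4/49 ≈ -0.081633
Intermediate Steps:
P = 1/98 ≈ 0.010204
(8*P)*(-1) = (8*(1/98))*(-1) = (4/49)*(-1) = -4/49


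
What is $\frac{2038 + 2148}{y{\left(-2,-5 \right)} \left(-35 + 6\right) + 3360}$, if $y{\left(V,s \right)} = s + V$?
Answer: $\frac{598}{509} \approx 1.1749$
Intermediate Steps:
$y{\left(V,s \right)} = V + s$
$\frac{2038 + 2148}{y{\left(-2,-5 \right)} \left(-35 + 6\right) + 3360} = \frac{2038 + 2148}{\left(-2 - 5\right) \left(-35 + 6\right) + 3360} = \frac{4186}{\left(-7\right) \left(-29\right) + 3360} = \frac{4186}{203 + 3360} = \frac{4186}{3563} = 4186 \cdot \frac{1}{3563} = \frac{598}{509}$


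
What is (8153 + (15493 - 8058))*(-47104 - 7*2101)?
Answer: -963509868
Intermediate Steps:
(8153 + (15493 - 8058))*(-47104 - 7*2101) = (8153 + 7435)*(-47104 - 14707) = 15588*(-61811) = -963509868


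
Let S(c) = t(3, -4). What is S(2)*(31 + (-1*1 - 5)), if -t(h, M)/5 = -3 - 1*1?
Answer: 500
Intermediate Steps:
t(h, M) = 20 (t(h, M) = -5*(-3 - 1*1) = -5*(-3 - 1) = -5*(-4) = 20)
S(c) = 20
S(2)*(31 + (-1*1 - 5)) = 20*(31 + (-1*1 - 5)) = 20*(31 + (-1 - 5)) = 20*(31 - 6) = 20*25 = 500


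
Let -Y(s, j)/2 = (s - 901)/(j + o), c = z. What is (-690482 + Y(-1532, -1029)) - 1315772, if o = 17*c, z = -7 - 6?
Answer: -1253911183/625 ≈ -2.0063e+6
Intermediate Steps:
z = -13
c = -13
o = -221 (o = 17*(-13) = -221)
Y(s, j) = -2*(-901 + s)/(-221 + j) (Y(s, j) = -2*(s - 901)/(j - 221) = -2*(-901 + s)/(-221 + j))
(-690482 + Y(-1532, -1029)) - 1315772 = (-690482 + 2*(901 - 1*(-1532))/(-221 - 1029)) - 1315772 = (-690482 + 2*(901 + 1532)/(-1250)) - 1315772 = (-690482 + 2*(-1/1250)*2433) - 1315772 = (-690482 - 2433/625) - 1315772 = -431553683/625 - 1315772 = -1253911183/625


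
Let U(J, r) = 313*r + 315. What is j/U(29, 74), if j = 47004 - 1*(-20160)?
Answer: 67164/23477 ≈ 2.8608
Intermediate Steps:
j = 67164 (j = 47004 + 20160 = 67164)
U(J, r) = 315 + 313*r
j/U(29, 74) = 67164/(315 + 313*74) = 67164/(315 + 23162) = 67164/23477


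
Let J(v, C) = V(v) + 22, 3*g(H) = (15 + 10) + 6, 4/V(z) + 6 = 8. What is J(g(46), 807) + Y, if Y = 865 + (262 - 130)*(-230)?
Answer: -29471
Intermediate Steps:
V(z) = 2 (V(z) = 4/(-6 + 8) = 4/2 = 4*(½) = 2)
g(H) = 31/3 (g(H) = ((15 + 10) + 6)/3 = (25 + 6)/3 = (⅓)*31 = 31/3)
J(v, C) = 24 (J(v, C) = 2 + 22 = 24)
Y = -29495 (Y = 865 + 132*(-230) = 865 - 30360 = -29495)
J(g(46), 807) + Y = 24 - 29495 = -29471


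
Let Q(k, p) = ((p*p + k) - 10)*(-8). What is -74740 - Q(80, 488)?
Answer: 1830972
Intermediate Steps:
Q(k, p) = 80 - 8*k - 8*p² (Q(k, p) = ((p² + k) - 10)*(-8) = ((k + p²) - 10)*(-8) = (-10 + k + p²)*(-8) = 80 - 8*k - 8*p²)
-74740 - Q(80, 488) = -74740 - (80 - 8*80 - 8*488²) = -74740 - (80 - 640 - 8*238144) = -74740 - (80 - 640 - 1905152) = -74740 - 1*(-1905712) = -74740 + 1905712 = 1830972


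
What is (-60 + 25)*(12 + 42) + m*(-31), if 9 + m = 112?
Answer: -5083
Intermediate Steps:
m = 103 (m = -9 + 112 = 103)
(-60 + 25)*(12 + 42) + m*(-31) = (-60 + 25)*(12 + 42) + 103*(-31) = -35*54 - 3193 = -1890 - 3193 = -5083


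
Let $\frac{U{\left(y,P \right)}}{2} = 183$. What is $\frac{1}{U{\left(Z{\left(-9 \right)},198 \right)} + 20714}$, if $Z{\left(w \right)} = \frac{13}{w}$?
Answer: $\frac{1}{21080} \approx 4.7438 \cdot 10^{-5}$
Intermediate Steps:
$U{\left(y,P \right)} = 366$ ($U{\left(y,P \right)} = 2 \cdot 183 = 366$)
$\frac{1}{U{\left(Z{\left(-9 \right)},198 \right)} + 20714} = \frac{1}{366 + 20714} = \frac{1}{21080}$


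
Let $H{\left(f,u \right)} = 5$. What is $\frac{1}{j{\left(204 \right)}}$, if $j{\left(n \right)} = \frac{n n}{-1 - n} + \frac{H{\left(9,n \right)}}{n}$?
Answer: $- \frac{41820}{8488639} \approx -0.0049266$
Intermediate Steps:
$j{\left(n \right)} = \frac{5}{n} + \frac{n^{2}}{-1 - n}$ ($j{\left(n \right)} = \frac{n n}{-1 - n} + \frac{5}{n} = \frac{n^{2}}{-1 - n} + \frac{5}{n} = \frac{5}{n} + \frac{n^{2}}{-1 - n}$)
$\frac{1}{j{\left(204 \right)}} = \frac{1}{\frac{1}{204} \frac{1}{1 + 204} \left(5 - 204^{3} + 5 \cdot 204\right)} = \frac{1}{\frac{1}{204} \cdot \frac{1}{205} \left(5 - 8489664 + 1020\right)} = \frac{1}{\frac{1}{204} \cdot \frac{1}{205} \left(-8488639\right)} = \frac{1}{- \frac{8488639}{41820}} = - \frac{41820}{8488639}$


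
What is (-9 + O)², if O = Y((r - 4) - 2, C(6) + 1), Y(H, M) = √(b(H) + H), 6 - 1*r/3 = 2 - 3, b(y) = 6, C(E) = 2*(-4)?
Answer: (9 - √21)² ≈ 19.514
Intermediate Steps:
C(E) = -8
r = 21 (r = 18 - 3*(2 - 3) = 18 - 3*(-1) = 18 + 3 = 21)
Y(H, M) = √(6 + H)
O = √21 (O = √(6 + ((21 - 4) - 2)) = √(6 + (17 - 2)) = √(6 + 15) = √21 ≈ 4.5826)
(-9 + O)² = (-9 + √21)²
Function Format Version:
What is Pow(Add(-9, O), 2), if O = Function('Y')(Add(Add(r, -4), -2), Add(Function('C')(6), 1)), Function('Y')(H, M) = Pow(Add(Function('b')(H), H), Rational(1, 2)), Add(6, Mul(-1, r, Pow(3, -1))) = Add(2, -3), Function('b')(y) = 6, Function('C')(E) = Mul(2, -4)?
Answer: Pow(Add(9, Mul(-1, Pow(21, Rational(1, 2)))), 2) ≈ 19.514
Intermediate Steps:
Function('C')(E) = -8
r = 21 (r = Add(18, Mul(-3, Add(2, -3))) = Add(18, Mul(-3, -1)) = Add(18, 3) = 21)
Function('Y')(H, M) = Pow(Add(6, H), Rational(1, 2))
O = Pow(21, Rational(1, 2)) (O = Pow(Add(6, Add(Add(21, -4), -2)), Rational(1, 2)) = Pow(Add(6, Add(17, -2)), Rational(1, 2)) = Pow(Add(6, 15), Rational(1, 2)) = Pow(21, Rational(1, 2)) ≈ 4.5826)
Pow(Add(-9, O), 2) = Pow(Add(-9, Pow(21, Rational(1, 2))), 2)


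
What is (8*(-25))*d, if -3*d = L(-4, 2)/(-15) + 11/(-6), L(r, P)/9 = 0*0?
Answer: -1100/9 ≈ -122.22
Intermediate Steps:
L(r, P) = 0 (L(r, P) = 9*(0*0) = 9*0 = 0)
d = 11/18 (d = -(0/(-15) + 11/(-6))/3 = -(0*(-1/15) + 11*(-⅙))/3 = -(0 - 11/6)/3 = -⅓*(-11/6) = 11/18 ≈ 0.61111)
(8*(-25))*d = (8*(-25))*(11/18) = -200*11/18 = -1100/9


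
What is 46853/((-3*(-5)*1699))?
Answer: 46853/25485 ≈ 1.8385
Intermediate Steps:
46853/((-3*(-5)*1699)) = 46853/((15*1699)) = 46853/25485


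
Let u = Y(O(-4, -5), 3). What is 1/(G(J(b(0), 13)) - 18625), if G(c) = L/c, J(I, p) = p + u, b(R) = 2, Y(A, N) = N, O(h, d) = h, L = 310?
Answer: -8/148845 ≈ -5.3747e-5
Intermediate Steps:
u = 3
J(I, p) = 3 + p (J(I, p) = p + 3 = 3 + p)
G(c) = 310/c
1/(G(J(b(0), 13)) - 18625) = 1/(310/(3 + 13) - 18625) = 1/(310/16 - 18625) = 1/(310*(1/16) - 18625) = 1/(155/8 - 18625) = 1/(-148845/8) = -8/148845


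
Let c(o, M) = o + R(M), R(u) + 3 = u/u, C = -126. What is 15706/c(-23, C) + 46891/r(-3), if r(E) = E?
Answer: -1219393/75 ≈ -16259.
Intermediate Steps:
R(u) = -2 (R(u) = -3 + u/u = -3 + 1 = -2)
c(o, M) = -2 + o (c(o, M) = o - 2 = -2 + o)
15706/c(-23, C) + 46891/r(-3) = 15706/(-2 - 23) + 46891/(-3) = 15706/(-25) + 46891*(-⅓) = 15706*(-1/25) - 46891/3 = -15706/25 - 46891/3 = -1219393/75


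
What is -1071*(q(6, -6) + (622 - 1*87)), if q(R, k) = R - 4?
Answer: -575127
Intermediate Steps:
q(R, k) = -4 + R
-1071*(q(6, -6) + (622 - 1*87)) = -1071*((-4 + 6) + (622 - 1*87)) = -1071*(2 + (622 - 87)) = -1071*(2 + 535) = -1071*537 = -575127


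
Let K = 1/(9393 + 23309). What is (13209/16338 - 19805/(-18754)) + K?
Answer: 222414495231/119285548406 ≈ 1.8646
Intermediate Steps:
K = 1/32702 ≈ 3.0579e-5
(13209/16338 - 19805/(-18754)) + K = (13209/16338 - 19805/(-18754)) + 1/32702 = (13209*(1/16338) - 19805*(-1/18754)) + 1/32702 = (629/778 + 19805/18754) + 1/32702 = 6801139/3647653 + 1/32702 = 222414495231/119285548406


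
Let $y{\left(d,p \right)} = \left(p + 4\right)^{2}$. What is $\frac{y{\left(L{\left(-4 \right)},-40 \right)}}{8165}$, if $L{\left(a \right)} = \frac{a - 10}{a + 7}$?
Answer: $\frac{1296}{8165} \approx 0.15873$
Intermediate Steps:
$L{\left(a \right)} = \frac{-10 + a}{7 + a}$
$y{\left(d,p \right)} = \left(4 + p\right)^{2}$
$\frac{y{\left(L{\left(-4 \right)},-40 \right)}}{8165} = \frac{\left(4 - 40\right)^{2}}{8165} = \left(-36\right)^{2} \cdot \frac{1}{8165} = 1296 \cdot \frac{1}{8165} = \frac{1296}{8165}$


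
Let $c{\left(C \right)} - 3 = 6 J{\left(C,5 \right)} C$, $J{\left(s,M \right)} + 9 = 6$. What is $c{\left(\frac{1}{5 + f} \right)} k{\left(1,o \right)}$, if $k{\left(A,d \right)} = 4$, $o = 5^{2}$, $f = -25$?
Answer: $\frac{78}{5} \approx 15.6$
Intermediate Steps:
$J{\left(s,M \right)} = -3$ ($J{\left(s,M \right)} = -9 + 6 = -3$)
$o = 25$
$c{\left(C \right)} = 3 - 18 C$ ($c{\left(C \right)} = 3 + 6 \left(-3\right) C = 3 - 18 C$)
$c{\left(\frac{1}{5 + f} \right)} k{\left(1,o \right)} = \left(3 - \frac{18}{5 - 25}\right) 4 = \left(3 - \frac{18}{-20}\right) 4 = \left(3 - - \frac{9}{10}\right) 4 = \left(3 + \frac{9}{10}\right) 4 = \frac{39}{10} \cdot 4 = \frac{78}{5}$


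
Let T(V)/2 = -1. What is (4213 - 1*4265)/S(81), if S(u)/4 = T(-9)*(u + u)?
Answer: 13/324 ≈ 0.040123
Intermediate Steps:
T(V) = -2 (T(V) = 2*(-1) = -2)
S(u) = -16*u (S(u) = 4*(-2*(u + u)) = 4*(-4*u) = -16*u)
(4213 - 1*4265)/S(81) = (4213 - 1*4265)/((-16*81)) = (4213 - 4265)/(-1296) = -52*(-1/1296) = 13/324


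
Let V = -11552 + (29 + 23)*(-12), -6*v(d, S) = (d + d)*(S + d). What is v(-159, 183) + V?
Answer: -10904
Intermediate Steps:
v(d, S) = -d*(S + d)/3 (v(d, S) = -(d + d)*(S + d)/6 = -2*d*(S + d)/6 = -d*(S + d)/3)
V = -12176 (V = -11552 + 52*(-12) = -11552 - 624 = -12176)
v(-159, 183) + V = -⅓*(-159)*(183 - 159) - 12176 = -⅓*(-159)*24 - 12176 = 1272 - 12176 = -10904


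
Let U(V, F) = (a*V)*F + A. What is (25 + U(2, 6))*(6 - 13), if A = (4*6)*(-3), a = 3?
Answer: 77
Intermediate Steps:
A = -72 (A = 24*(-3) = -72)
U(V, F) = -72 + 3*F*V (U(V, F) = (3*V)*F - 72 = 3*F*V - 72 = -72 + 3*F*V)
(25 + U(2, 6))*(6 - 13) = (25 + (-72 + 3*6*2))*(6 - 13) = (25 + (-72 + 36))*(-7) = (25 - 36)*(-7) = -11*(-7) = 77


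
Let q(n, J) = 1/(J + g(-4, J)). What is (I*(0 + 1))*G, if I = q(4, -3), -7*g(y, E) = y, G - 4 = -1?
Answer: -21/17 ≈ -1.2353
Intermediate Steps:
G = 3 (G = 4 - 1 = 3)
g(y, E) = -y/7
q(n, J) = 1/(4/7 + J) (q(n, J) = 1/(J - ⅐*(-4)) = 1/(J + 4/7) = 1/(4/7 + J))
I = -7/17 (I = 7/(4 + 7*(-3)) = 7/(4 - 21) = 7/(-17) = 7*(-1/17) = -7/17 ≈ -0.41176)
(I*(0 + 1))*G = -7*(0 + 1)/17*3 = -7/17*1*3 = -7/17*3 = -21/17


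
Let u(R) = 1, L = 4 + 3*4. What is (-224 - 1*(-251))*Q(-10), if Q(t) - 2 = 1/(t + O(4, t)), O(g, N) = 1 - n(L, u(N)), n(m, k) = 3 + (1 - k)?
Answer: 207/4 ≈ 51.750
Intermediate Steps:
L = 16 (L = 4 + 12 = 16)
n(m, k) = 4 - k
O(g, N) = -2 (O(g, N) = 1 - (4 - 1*1) = 1 - (4 - 1) = 1 - 1*3 = 1 - 3 = -2)
Q(t) = 2 + 1/(-2 + t) (Q(t) = 2 + 1/(t - 2) = 2 + 1/(-2 + t))
(-224 - 1*(-251))*Q(-10) = (-224 - 1*(-251))*((-3 + 2*(-10))/(-2 - 10)) = (-224 + 251)*((-3 - 20)/(-12)) = 27*(-1/12*(-23)) = 27*(23/12) = 207/4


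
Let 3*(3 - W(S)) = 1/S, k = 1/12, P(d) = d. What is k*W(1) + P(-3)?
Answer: -25/9 ≈ -2.7778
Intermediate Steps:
k = 1/12 ≈ 0.083333
W(S) = 3 - 1/(3*S)
k*W(1) + P(-3) = (3 - ⅓/1)/12 - 3 = (3 - ⅓*1)/12 - 3 = (3 - ⅓)/12 - 3 = (1/12)*(8/3) - 3 = 2/9 - 3 = -25/9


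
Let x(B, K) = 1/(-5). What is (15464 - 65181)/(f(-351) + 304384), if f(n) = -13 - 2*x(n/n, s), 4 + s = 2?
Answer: -248585/1521857 ≈ -0.16334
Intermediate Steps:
s = -2 (s = -4 + 2 = -2)
x(B, K) = -⅕
f(n) = -63/5 (f(n) = -13 - 2*(-⅕) = -13 + ⅖ = -63/5)
(15464 - 65181)/(f(-351) + 304384) = (15464 - 65181)/(-63/5 + 304384) = -49717/1521857/5 = -49717*5/1521857 = -248585/1521857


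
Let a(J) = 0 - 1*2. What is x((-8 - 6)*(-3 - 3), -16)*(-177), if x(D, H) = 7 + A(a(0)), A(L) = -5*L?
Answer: -3009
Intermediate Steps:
a(J) = -2 (a(J) = 0 - 2 = -2)
x(D, H) = 17 (x(D, H) = 7 - 5*(-2) = 7 + 10 = 17)
x((-8 - 6)*(-3 - 3), -16)*(-177) = 17*(-177) = -3009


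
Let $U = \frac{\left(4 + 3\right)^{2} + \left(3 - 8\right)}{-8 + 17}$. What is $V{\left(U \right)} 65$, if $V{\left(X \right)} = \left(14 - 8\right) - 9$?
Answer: $-195$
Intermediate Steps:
$U = \frac{44}{9}$ ($U = \frac{7^{2} - 5}{9} = \left(49 - 5\right) \frac{1}{9} = 44 \cdot \frac{1}{9} = \frac{44}{9} \approx 4.8889$)
$V{\left(X \right)} = -3$ ($V{\left(X \right)} = 6 - 9 = -3$)
$V{\left(U \right)} 65 = \left(-3\right) 65 = -195$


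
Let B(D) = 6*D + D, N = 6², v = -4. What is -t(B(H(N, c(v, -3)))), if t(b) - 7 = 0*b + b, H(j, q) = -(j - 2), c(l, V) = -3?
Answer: 231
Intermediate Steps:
N = 36
H(j, q) = 2 - j (H(j, q) = -(-2 + j) = 2 - j)
B(D) = 7*D
t(b) = 7 + b (t(b) = 7 + (0*b + b) = 7 + (0 + b) = 7 + b)
-t(B(H(N, c(v, -3)))) = -(7 + 7*(2 - 1*36)) = -(7 + 7*(2 - 36)) = -(7 + 7*(-34)) = -(7 - 238) = -1*(-231) = 231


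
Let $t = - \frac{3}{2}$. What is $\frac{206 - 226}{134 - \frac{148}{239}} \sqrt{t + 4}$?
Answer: $- \frac{1195 \sqrt{10}}{15939} \approx -0.23709$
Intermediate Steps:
$t = - \frac{3}{2}$ ($t = \left(-3\right) \frac{1}{2} = - \frac{3}{2} \approx -1.5$)
$\frac{206 - 226}{134 - \frac{148}{239}} \sqrt{t + 4} = \frac{206 - 226}{134 - \frac{148}{239}} \sqrt{- \frac{3}{2} + 4} = - \frac{20}{134 - \frac{148}{239}} \sqrt{\frac{5}{2}} = - \frac{20}{134 - \frac{148}{239}} \frac{\sqrt{10}}{2} = - \frac{20}{\frac{31878}{239}} \frac{\sqrt{10}}{2} = \left(-20\right) \frac{239}{31878} \frac{\sqrt{10}}{2} = - \frac{2390 \frac{\sqrt{10}}{2}}{15939} = - \frac{1195 \sqrt{10}}{15939}$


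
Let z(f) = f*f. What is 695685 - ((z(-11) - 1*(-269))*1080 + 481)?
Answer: 274004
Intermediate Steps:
z(f) = f²
695685 - ((z(-11) - 1*(-269))*1080 + 481) = 695685 - (((-11)² - 1*(-269))*1080 + 481) = 695685 - ((121 + 269)*1080 + 481) = 695685 - (390*1080 + 481) = 695685 - (421200 + 481) = 695685 - 1*421681 = 695685 - 421681 = 274004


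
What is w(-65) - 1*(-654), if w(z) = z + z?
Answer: 524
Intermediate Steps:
w(z) = 2*z
w(-65) - 1*(-654) = 2*(-65) - 1*(-654) = -130 + 654 = 524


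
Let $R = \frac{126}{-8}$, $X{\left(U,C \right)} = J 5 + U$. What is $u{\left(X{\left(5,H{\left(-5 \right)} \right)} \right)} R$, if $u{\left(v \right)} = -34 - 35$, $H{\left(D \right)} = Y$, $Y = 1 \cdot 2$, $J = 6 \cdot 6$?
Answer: $\frac{4347}{4} \approx 1086.8$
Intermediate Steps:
$J = 36$
$Y = 2$
$H{\left(D \right)} = 2$
$X{\left(U,C \right)} = 180 + U$ ($X{\left(U,C \right)} = 36 \cdot 5 + U = 180 + U$)
$u{\left(v \right)} = -69$ ($u{\left(v \right)} = -34 - 35 = -69$)
$R = - \frac{63}{4}$ ($R = 126 \left(- \frac{1}{8}\right) = - \frac{63}{4} \approx -15.75$)
$u{\left(X{\left(5,H{\left(-5 \right)} \right)} \right)} R = \left(-69\right) \left(- \frac{63}{4}\right) = \frac{4347}{4}$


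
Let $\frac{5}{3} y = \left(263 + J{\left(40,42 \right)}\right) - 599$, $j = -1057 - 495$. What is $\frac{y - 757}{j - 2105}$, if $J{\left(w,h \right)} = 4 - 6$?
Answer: $\frac{4799}{18285} \approx 0.26246$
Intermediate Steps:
$j = -1552$
$J{\left(w,h \right)} = -2$
$y = - \frac{1014}{5}$ ($y = \frac{3 \left(\left(263 - 2\right) - 599\right)}{5} = \frac{3 \left(261 - 599\right)}{5} = \frac{3}{5} \left(-338\right) = - \frac{1014}{5} \approx -202.8$)
$\frac{y - 757}{j - 2105} = \frac{- \frac{1014}{5} - 757}{-1552 - 2105} = - \frac{4799}{5 \left(-3657\right)} = \left(- \frac{4799}{5}\right) \left(- \frac{1}{3657}\right) = \frac{4799}{18285}$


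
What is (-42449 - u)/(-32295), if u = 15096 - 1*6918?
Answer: 50627/32295 ≈ 1.5676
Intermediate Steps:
u = 8178 (u = 15096 - 6918 = 8178)
(-42449 - u)/(-32295) = (-42449 - 1*8178)/(-32295) = (-42449 - 8178)*(-1/32295) = -50627*(-1/32295) = 50627/32295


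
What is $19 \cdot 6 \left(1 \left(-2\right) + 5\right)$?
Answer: $342$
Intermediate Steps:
$19 \cdot 6 \left(1 \left(-2\right) + 5\right) = 114 \left(-2 + 5\right) = 114 \cdot 3 = 342$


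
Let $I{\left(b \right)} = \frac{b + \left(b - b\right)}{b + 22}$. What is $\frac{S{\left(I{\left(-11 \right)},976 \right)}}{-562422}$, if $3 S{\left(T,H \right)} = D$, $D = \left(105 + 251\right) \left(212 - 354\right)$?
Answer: $\frac{25276}{843633} \approx 0.029961$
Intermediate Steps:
$I{\left(b \right)} = \frac{b}{22 + b}$ ($I{\left(b \right)} = \frac{b + 0}{22 + b} = \frac{b}{22 + b}$)
$D = -50552$ ($D = 356 \left(-142\right) = -50552$)
$S{\left(T,H \right)} = - \frac{50552}{3}$ ($S{\left(T,H \right)} = \frac{1}{3} \left(-50552\right) = - \frac{50552}{3}$)
$\frac{S{\left(I{\left(-11 \right)},976 \right)}}{-562422} = - \frac{50552}{3 \left(-562422\right)} = \left(- \frac{50552}{3}\right) \left(- \frac{1}{562422}\right) = \frac{25276}{843633}$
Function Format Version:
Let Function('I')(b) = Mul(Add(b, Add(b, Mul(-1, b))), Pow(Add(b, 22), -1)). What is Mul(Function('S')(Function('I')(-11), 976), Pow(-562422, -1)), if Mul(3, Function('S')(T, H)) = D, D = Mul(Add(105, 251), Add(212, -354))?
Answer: Rational(25276, 843633) ≈ 0.029961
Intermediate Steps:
Function('I')(b) = Mul(b, Pow(Add(22, b), -1)) (Function('I')(b) = Mul(Add(b, 0), Pow(Add(22, b), -1)) = Mul(b, Pow(Add(22, b), -1)))
D = -50552 (D = Mul(356, -142) = -50552)
Function('S')(T, H) = Rational(-50552, 3) (Function('S')(T, H) = Mul(Rational(1, 3), -50552) = Rational(-50552, 3))
Mul(Function('S')(Function('I')(-11), 976), Pow(-562422, -1)) = Mul(Rational(-50552, 3), Pow(-562422, -1)) = Mul(Rational(-50552, 3), Rational(-1, 562422)) = Rational(25276, 843633)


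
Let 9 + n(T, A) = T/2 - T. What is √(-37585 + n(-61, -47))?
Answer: I*√150254/2 ≈ 193.81*I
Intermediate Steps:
n(T, A) = -9 - T/2 (n(T, A) = -9 + (T/2 - T) = -9 - T/2)
√(-37585 + n(-61, -47)) = √(-37585 + (-9 - ½*(-61))) = √(-37585 + (-9 + 61/2)) = √(-37585 + 43/2) = √(-75127/2) = I*√150254/2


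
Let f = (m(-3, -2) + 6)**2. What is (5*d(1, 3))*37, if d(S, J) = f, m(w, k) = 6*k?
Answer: 6660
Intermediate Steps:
f = 36 (f = (6*(-2) + 6)**2 = (-12 + 6)**2 = (-6)**2 = 36)
d(S, J) = 36
(5*d(1, 3))*37 = (5*36)*37 = 180*37 = 6660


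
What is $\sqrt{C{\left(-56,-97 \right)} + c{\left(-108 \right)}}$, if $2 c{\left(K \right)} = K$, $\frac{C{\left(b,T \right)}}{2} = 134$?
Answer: $\sqrt{214} \approx 14.629$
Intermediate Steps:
$C{\left(b,T \right)} = 268$ ($C{\left(b,T \right)} = 2 \cdot 134 = 268$)
$c{\left(K \right)} = \frac{K}{2}$
$\sqrt{C{\left(-56,-97 \right)} + c{\left(-108 \right)}} = \sqrt{268 + \frac{1}{2} \left(-108\right)} = \sqrt{268 - 54} = \sqrt{214}$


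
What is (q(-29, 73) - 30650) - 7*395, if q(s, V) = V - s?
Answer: -33313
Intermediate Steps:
(q(-29, 73) - 30650) - 7*395 = ((73 - 1*(-29)) - 30650) - 7*395 = ((73 + 29) - 30650) - 2765 = (102 - 30650) - 2765 = -30548 - 2765 = -33313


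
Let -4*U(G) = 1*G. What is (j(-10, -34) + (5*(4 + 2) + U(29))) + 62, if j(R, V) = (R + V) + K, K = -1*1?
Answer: 159/4 ≈ 39.750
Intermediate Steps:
K = -1
U(G) = -G/4
j(R, V) = -1 + R + V (j(R, V) = (R + V) - 1 = -1 + R + V)
(j(-10, -34) + (5*(4 + 2) + U(29))) + 62 = ((-1 - 10 - 34) + (5*(4 + 2) - ¼*29)) + 62 = (-45 + (5*6 - 29/4)) + 62 = (-45 + (30 - 29/4)) + 62 = (-45 + 91/4) + 62 = -89/4 + 62 = 159/4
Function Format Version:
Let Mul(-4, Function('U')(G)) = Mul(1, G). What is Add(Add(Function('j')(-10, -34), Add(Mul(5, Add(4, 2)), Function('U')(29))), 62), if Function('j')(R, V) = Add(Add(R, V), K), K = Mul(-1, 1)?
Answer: Rational(159, 4) ≈ 39.750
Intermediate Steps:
K = -1
Function('U')(G) = Mul(Rational(-1, 4), G) (Function('U')(G) = Mul(Rational(-1, 4), Mul(1, G)) = Mul(Rational(-1, 4), G))
Function('j')(R, V) = Add(-1, R, V) (Function('j')(R, V) = Add(Add(R, V), -1) = Add(-1, R, V))
Add(Add(Function('j')(-10, -34), Add(Mul(5, Add(4, 2)), Function('U')(29))), 62) = Add(Add(Add(-1, -10, -34), Add(Mul(5, Add(4, 2)), Mul(Rational(-1, 4), 29))), 62) = Add(Add(-45, Add(Mul(5, 6), Rational(-29, 4))), 62) = Add(Add(-45, Add(30, Rational(-29, 4))), 62) = Add(Add(-45, Rational(91, 4)), 62) = Add(Rational(-89, 4), 62) = Rational(159, 4)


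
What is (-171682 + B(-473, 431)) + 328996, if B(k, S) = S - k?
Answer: 158218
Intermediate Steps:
(-171682 + B(-473, 431)) + 328996 = (-171682 + (431 - 1*(-473))) + 328996 = (-171682 + (431 + 473)) + 328996 = (-171682 + 904) + 328996 = -170778 + 328996 = 158218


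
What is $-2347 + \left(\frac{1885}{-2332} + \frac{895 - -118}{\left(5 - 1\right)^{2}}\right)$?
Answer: $- \frac{21309777}{9328} \approx -2284.5$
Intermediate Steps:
$-2347 + \left(\frac{1885}{-2332} + \frac{895 - -118}{\left(5 - 1\right)^{2}}\right) = -2347 + \left(1885 \left(- \frac{1}{2332}\right) + \frac{895 + 118}{4^{2}}\right) = -2347 - \left(\frac{1885}{2332} - \frac{1013}{16}\right) = -2347 + \left(- \frac{1885}{2332} + 1013 \cdot \frac{1}{16}\right) = -2347 + \left(- \frac{1885}{2332} + \frac{1013}{16}\right) = -2347 + \frac{583039}{9328} = - \frac{21309777}{9328}$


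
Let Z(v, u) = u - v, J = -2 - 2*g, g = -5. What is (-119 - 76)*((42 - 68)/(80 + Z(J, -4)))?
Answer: 2535/34 ≈ 74.559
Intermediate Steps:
J = 8 (J = -2 - 2*(-5) = -2 + 10 = 8)
(-119 - 76)*((42 - 68)/(80 + Z(J, -4))) = (-119 - 76)*((42 - 68)/(80 + (-4 - 1*8))) = -(-5070)/(80 + (-4 - 8)) = -(-5070)/(80 - 12) = -(-5070)/68 = -195*(-13/34) = 2535/34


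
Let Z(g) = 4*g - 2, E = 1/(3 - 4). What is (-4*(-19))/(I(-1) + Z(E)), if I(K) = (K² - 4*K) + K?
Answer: -38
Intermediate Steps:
E = -1 (E = 1/(-1) = -1)
I(K) = K² - 3*K
Z(g) = -2 + 4*g
(-4*(-19))/(I(-1) + Z(E)) = (-4*(-19))/(-(-3 - 1) + (-2 + 4*(-1))) = 76/(-1*(-4) + (-2 - 4)) = 76/(4 - 6) = 76/(-2) = 76*(-½) = -38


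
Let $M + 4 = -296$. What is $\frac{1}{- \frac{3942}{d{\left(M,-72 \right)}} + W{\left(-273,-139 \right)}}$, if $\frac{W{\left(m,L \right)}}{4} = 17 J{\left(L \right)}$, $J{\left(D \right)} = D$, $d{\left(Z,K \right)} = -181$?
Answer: $- \frac{181}{1706870} \approx -0.00010604$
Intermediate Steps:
$M = -300$ ($M = -4 - 296 = -300$)
$W{\left(m,L \right)} = 68 L$ ($W{\left(m,L \right)} = 4 \cdot 17 L = 68 L$)
$\frac{1}{- \frac{3942}{d{\left(M,-72 \right)}} + W{\left(-273,-139 \right)}} = \frac{1}{- \frac{3942}{-181} + 68 \left(-139\right)} = \frac{1}{\left(-3942\right) \left(- \frac{1}{181}\right) - 9452} = \frac{1}{\frac{3942}{181} - 9452} = \frac{1}{- \frac{1706870}{181}} = - \frac{181}{1706870}$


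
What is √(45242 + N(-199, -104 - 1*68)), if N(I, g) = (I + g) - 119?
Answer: 4*√2797 ≈ 211.55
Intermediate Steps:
N(I, g) = -119 + I + g
√(45242 + N(-199, -104 - 1*68)) = √(45242 + (-119 - 199 + (-104 - 1*68))) = √(45242 + (-119 - 199 + (-104 - 68))) = √(45242 + (-119 - 199 - 172)) = √(45242 - 490) = √44752 = 4*√2797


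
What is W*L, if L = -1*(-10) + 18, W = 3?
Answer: 84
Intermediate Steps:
L = 28 (L = 10 + 18 = 28)
W*L = 3*28 = 84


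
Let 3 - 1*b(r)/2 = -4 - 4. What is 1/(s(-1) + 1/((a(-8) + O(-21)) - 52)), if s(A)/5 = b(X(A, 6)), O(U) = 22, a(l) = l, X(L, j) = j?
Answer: 38/4179 ≈ 0.0090931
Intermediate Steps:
b(r) = 22 (b(r) = 6 - 2*(-4 - 4) = 6 - 2*(-8) = 6 + 16 = 22)
s(A) = 110 (s(A) = 5*22 = 110)
1/(s(-1) + 1/((a(-8) + O(-21)) - 52)) = 1/(110 + 1/((-8 + 22) - 52)) = 1/(110 + 1/(14 - 52)) = 1/(110 + 1/(-38)) = 1/(110 - 1/38) = 1/(4179/38) = 38/4179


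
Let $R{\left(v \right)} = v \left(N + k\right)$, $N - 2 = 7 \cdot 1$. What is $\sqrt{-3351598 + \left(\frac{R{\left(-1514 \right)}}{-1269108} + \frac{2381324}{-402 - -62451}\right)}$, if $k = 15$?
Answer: $\frac{i \sqrt{1781829610431849841534230}}{729137799} \approx 1830.7 i$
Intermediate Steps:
$N = 9$ ($N = 2 + 7 \cdot 1 = 2 + 7 = 9$)
$R{\left(v \right)} = 24 v$ ($R{\left(v \right)} = v \left(9 + 15\right) = v 24 = 24 v$)
$\sqrt{-3351598 + \left(\frac{R{\left(-1514 \right)}}{-1269108} + \frac{2381324}{-402 - -62451}\right)} = \sqrt{-3351598 + \left(\frac{24 \left(-1514\right)}{-1269108} + \frac{2381324}{-402 - -62451}\right)} = \sqrt{-3351598 - \left(- \frac{3028}{105759} - \frac{2381324}{-402 + 62451}\right)} = \sqrt{-3351598 + \left(\frac{3028}{105759} + \frac{2381324}{62049}\right)} = \sqrt{-3351598 + \frac{84011443096}{2187413397}} = \sqrt{- \frac{7331246355115310}{2187413397}} = \frac{i \sqrt{1781829610431849841534230}}{729137799}$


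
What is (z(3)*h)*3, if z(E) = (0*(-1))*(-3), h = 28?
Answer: 0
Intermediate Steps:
z(E) = 0 (z(E) = 0*(-3) = 0)
(z(3)*h)*3 = (0*28)*3 = 0*3 = 0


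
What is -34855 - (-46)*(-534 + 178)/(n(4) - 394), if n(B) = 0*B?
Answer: -6858247/197 ≈ -34813.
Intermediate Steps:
n(B) = 0
-34855 - (-46)*(-534 + 178)/(n(4) - 394) = -34855 - (-46)*(-534 + 178)/(0 - 394) = -34855 - (-46)*(-356/(-394)) = -34855 - (-46)*(-356*(-1/394)) = -34855 - (-46)*178/197 = -34855 - 1*(-8188/197) = -34855 + 8188/197 = -6858247/197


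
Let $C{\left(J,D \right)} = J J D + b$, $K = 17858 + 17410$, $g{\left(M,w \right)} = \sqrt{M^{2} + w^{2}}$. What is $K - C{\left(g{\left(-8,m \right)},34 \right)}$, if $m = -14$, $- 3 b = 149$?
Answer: $\frac{79433}{3} \approx 26478.0$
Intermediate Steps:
$b = - \frac{149}{3}$ ($b = \left(- \frac{1}{3}\right) 149 = - \frac{149}{3} \approx -49.667$)
$K = 35268$
$C{\left(J,D \right)} = - \frac{149}{3} + D J^{2}$ ($C{\left(J,D \right)} = J J D - \frac{149}{3} = J^{2} D - \frac{149}{3} = D J^{2} - \frac{149}{3} = - \frac{149}{3} + D J^{2}$)
$K - C{\left(g{\left(-8,m \right)},34 \right)} = 35268 - \left(- \frac{149}{3} + 34 \left(\sqrt{\left(-8\right)^{2} + \left(-14\right)^{2}}\right)^{2}\right) = 35268 - \left(- \frac{149}{3} + 34 \left(\sqrt{64 + 196}\right)^{2}\right) = 35268 - \left(- \frac{149}{3} + 34 \left(\sqrt{260}\right)^{2}\right) = 35268 - \left(- \frac{149}{3} + 34 \left(2 \sqrt{65}\right)^{2}\right) = 35268 - \left(- \frac{149}{3} + 34 \cdot 260\right) = 35268 - \left(- \frac{149}{3} + 8840\right) = 35268 - \frac{26371}{3} = \frac{79433}{3}$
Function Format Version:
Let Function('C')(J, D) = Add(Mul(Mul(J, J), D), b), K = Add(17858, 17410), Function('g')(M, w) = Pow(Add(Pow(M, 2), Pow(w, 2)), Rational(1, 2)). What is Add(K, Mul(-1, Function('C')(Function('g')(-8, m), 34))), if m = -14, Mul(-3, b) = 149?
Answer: Rational(79433, 3) ≈ 26478.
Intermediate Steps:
b = Rational(-149, 3) (b = Mul(Rational(-1, 3), 149) = Rational(-149, 3) ≈ -49.667)
K = 35268
Function('C')(J, D) = Add(Rational(-149, 3), Mul(D, Pow(J, 2))) (Function('C')(J, D) = Add(Mul(Mul(J, J), D), Rational(-149, 3)) = Add(Mul(Pow(J, 2), D), Rational(-149, 3)) = Add(Mul(D, Pow(J, 2)), Rational(-149, 3)) = Add(Rational(-149, 3), Mul(D, Pow(J, 2))))
Add(K, Mul(-1, Function('C')(Function('g')(-8, m), 34))) = Add(35268, Mul(-1, Add(Rational(-149, 3), Mul(34, Pow(Pow(Add(Pow(-8, 2), Pow(-14, 2)), Rational(1, 2)), 2))))) = Add(35268, Mul(-1, Add(Rational(-149, 3), Mul(34, Pow(Pow(Add(64, 196), Rational(1, 2)), 2))))) = Add(35268, Mul(-1, Add(Rational(-149, 3), Mul(34, Pow(Pow(260, Rational(1, 2)), 2))))) = Add(35268, Mul(-1, Add(Rational(-149, 3), Mul(34, Pow(Mul(2, Pow(65, Rational(1, 2))), 2))))) = Add(35268, Mul(-1, Add(Rational(-149, 3), Mul(34, 260)))) = Add(35268, Mul(-1, Add(Rational(-149, 3), 8840))) = Add(35268, Mul(-1, Rational(26371, 3))) = Add(35268, Rational(-26371, 3)) = Rational(79433, 3)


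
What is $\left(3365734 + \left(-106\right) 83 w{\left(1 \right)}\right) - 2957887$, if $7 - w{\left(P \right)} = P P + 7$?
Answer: $416645$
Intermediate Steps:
$w{\left(P \right)} = - P^{2}$ ($w{\left(P \right)} = 7 - \left(P P + 7\right) = 7 - \left(P^{2} + 7\right) = 7 - \left(7 + P^{2}\right) = - P^{2}$)
$\left(3365734 + \left(-106\right) 83 w{\left(1 \right)}\right) - 2957887 = \left(3365734 + \left(-106\right) 83 \left(- 1^{2}\right)\right) - 2957887 = \left(3365734 - 8798 \left(\left(-1\right) 1\right)\right) - 2957887 = \left(3365734 - -8798\right) - 2957887 = \left(3365734 + 8798\right) - 2957887 = 3374532 - 2957887 = 416645$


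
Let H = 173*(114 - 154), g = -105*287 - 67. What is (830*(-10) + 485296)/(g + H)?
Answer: -238498/18561 ≈ -12.849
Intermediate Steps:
g = -30202 (g = -30135 - 67 = -30202)
H = -6920 (H = 173*(-40) = -6920)
(830*(-10) + 485296)/(g + H) = (830*(-10) + 485296)/(-30202 - 6920) = (-8300 + 485296)/(-37122) = 476996*(-1/37122) = -238498/18561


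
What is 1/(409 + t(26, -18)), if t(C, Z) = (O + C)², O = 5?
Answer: 1/1370 ≈ 0.00072993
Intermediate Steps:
t(C, Z) = (5 + C)²
1/(409 + t(26, -18)) = 1/(409 + (5 + 26)²) = 1/(409 + 31²) = 1/(409 + 961) = 1/1370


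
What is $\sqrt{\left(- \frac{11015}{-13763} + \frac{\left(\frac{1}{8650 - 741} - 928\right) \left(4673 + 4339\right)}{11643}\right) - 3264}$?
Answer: $\frac{i \sqrt{710563736798237994761277815}}{422452931527} \approx 63.099 i$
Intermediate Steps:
$\sqrt{\left(- \frac{11015}{-13763} + \frac{\left(\frac{1}{8650 - 741} - 928\right) \left(4673 + 4339\right)}{11643}\right) - 3264} = \sqrt{\left(\left(-11015\right) \left(- \frac{1}{13763}\right) + \left(\frac{1}{7909} - 928\right) 9012 \cdot \frac{1}{11643}\right) - 3264} = \sqrt{\left(\frac{11015}{13763} + \left(\frac{1}{7909} - 928\right) 9012 \cdot \frac{1}{11643}\right) - 3264} = \sqrt{\left(\frac{11015}{13763} + \left(- \frac{7339551}{7909}\right) 9012 \cdot \frac{1}{11643}\right) - 3264} = \sqrt{\left(\frac{11015}{13763} - \frac{22048011204}{30694829}\right) - 3264} = \sqrt{- \frac{303108674659217}{422452931527} - 3264} = \sqrt{- \frac{1681995043163345}{422452931527}} = \frac{i \sqrt{710563736798237994761277815}}{422452931527}$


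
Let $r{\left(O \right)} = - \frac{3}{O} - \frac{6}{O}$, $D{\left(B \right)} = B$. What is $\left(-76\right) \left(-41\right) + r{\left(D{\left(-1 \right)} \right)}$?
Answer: $3125$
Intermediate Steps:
$r{\left(O \right)} = - \frac{9}{O}$
$\left(-76\right) \left(-41\right) + r{\left(D{\left(-1 \right)} \right)} = \left(-76\right) \left(-41\right) - \frac{9}{-1} = 3116 - -9 = 3116 + 9 = 3125$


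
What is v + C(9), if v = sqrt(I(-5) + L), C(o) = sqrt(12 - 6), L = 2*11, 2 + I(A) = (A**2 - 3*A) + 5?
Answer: sqrt(6) + sqrt(65) ≈ 10.512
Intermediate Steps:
I(A) = 3 + A**2 - 3*A (I(A) = -2 + ((A**2 - 3*A) + 5) = -2 + (5 + A**2 - 3*A) = 3 + A**2 - 3*A)
L = 22
C(o) = sqrt(6)
v = sqrt(65) (v = sqrt((3 + (-5)**2 - 3*(-5)) + 22) = sqrt((3 + 25 + 15) + 22) = sqrt(43 + 22) = sqrt(65) ≈ 8.0623)
v + C(9) = sqrt(65) + sqrt(6) = sqrt(6) + sqrt(65)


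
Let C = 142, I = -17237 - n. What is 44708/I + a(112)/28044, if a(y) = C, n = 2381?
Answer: -312751349/137541798 ≈ -2.2739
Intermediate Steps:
I = -19618 (I = -17237 - 1*2381 = -17237 - 2381 = -19618)
a(y) = 142
44708/I + a(112)/28044 = 44708/(-19618) + 142/28044 = 44708*(-1/19618) + 142*(1/28044) = -22354/9809 + 71/14022 = -312751349/137541798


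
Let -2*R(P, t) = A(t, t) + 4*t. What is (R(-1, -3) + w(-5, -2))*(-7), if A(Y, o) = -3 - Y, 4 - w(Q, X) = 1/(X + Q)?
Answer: -71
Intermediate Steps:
w(Q, X) = 4 - 1/(Q + X) (w(Q, X) = 4 - 1/(X + Q) = 4 - 1/(Q + X))
R(P, t) = 3/2 - 3*t/2 (R(P, t) = -((-3 - t) + 4*t)/2 = -(-3 + 3*t)/2 = 3/2 - 3*t/2)
(R(-1, -3) + w(-5, -2))*(-7) = ((3/2 - 3/2*(-3)) + (-1 + 4*(-5) + 4*(-2))/(-5 - 2))*(-7) = ((3/2 + 9/2) + (-1 - 20 - 8)/(-7))*(-7) = (6 - ⅐*(-29))*(-7) = (6 + 29/7)*(-7) = (71/7)*(-7) = -71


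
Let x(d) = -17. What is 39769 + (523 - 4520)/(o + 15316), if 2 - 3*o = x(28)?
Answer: 1828049632/45967 ≈ 39769.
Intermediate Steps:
o = 19/3 (o = ⅔ - ⅓*(-17) = ⅔ + 17/3 = 19/3 ≈ 6.3333)
39769 + (523 - 4520)/(o + 15316) = 39769 + (523 - 4520)/(19/3 + 15316) = 39769 - 3997/45967/3 = 39769 - 3997*3/45967 = 39769 - 11991/45967 = 1828049632/45967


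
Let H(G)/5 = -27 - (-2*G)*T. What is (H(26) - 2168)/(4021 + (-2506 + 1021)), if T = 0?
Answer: -2303/2536 ≈ -0.90812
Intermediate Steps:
H(G) = -135 (H(G) = 5*(-27 - (-2*G)*0) = 5*(-27 - 1*0) = 5*(-27 + 0) = 5*(-27) = -135)
(H(26) - 2168)/(4021 + (-2506 + 1021)) = (-135 - 2168)/(4021 + (-2506 + 1021)) = -2303/(4021 - 1485) = -2303/2536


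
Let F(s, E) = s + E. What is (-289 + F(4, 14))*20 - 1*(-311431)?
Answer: 306011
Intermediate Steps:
F(s, E) = E + s
(-289 + F(4, 14))*20 - 1*(-311431) = (-289 + (14 + 4))*20 - 1*(-311431) = (-289 + 18)*20 + 311431 = -271*20 + 311431 = -5420 + 311431 = 306011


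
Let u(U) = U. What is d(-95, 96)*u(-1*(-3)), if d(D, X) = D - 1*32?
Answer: -381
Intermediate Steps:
d(D, X) = -32 + D (d(D, X) = D - 32 = -32 + D)
d(-95, 96)*u(-1*(-3)) = (-32 - 95)*(-1*(-3)) = -127*3 = -381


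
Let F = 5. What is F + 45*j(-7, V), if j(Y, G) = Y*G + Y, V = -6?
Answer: 1580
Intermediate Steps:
j(Y, G) = Y + G*Y (j(Y, G) = G*Y + Y = Y + G*Y)
F + 45*j(-7, V) = 5 + 45*(-7*(1 - 6)) = 5 + 45*(-7*(-5)) = 5 + 45*35 = 5 + 1575 = 1580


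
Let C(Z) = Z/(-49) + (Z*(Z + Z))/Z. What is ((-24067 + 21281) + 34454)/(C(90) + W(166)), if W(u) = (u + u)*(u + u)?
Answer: 775866/2704853 ≈ 0.28684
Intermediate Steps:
C(Z) = 97*Z/49 (C(Z) = Z*(-1/49) + (Z*(2*Z))/Z = -Z/49 + (2*Z**2)/Z = -Z/49 + 2*Z = 97*Z/49)
W(u) = 4*u**2 (W(u) = (2*u)*(2*u) = 4*u**2)
((-24067 + 21281) + 34454)/(C(90) + W(166)) = ((-24067 + 21281) + 34454)/((97/49)*90 + 4*166**2) = (-2786 + 34454)/(8730/49 + 4*27556) = 31668/(8730/49 + 110224) = 31668/(5409706/49) = 31668*(49/5409706) = 775866/2704853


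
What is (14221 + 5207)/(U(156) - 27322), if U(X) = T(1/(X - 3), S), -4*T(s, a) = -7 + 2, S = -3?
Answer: -77712/109283 ≈ -0.71111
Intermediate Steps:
T(s, a) = 5/4 (T(s, a) = -(-7 + 2)/4 = -1/4*(-5) = 5/4)
U(X) = 5/4
(14221 + 5207)/(U(156) - 27322) = (14221 + 5207)/(5/4 - 27322) = 19428/(-109283/4) = 19428*(-4/109283) = -77712/109283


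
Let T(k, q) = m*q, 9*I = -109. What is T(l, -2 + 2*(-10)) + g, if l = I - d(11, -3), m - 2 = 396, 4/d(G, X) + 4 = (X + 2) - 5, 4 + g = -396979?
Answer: -405739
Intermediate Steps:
g = -396983 (g = -4 - 396979 = -396983)
d(G, X) = 4/(-7 + X) (d(G, X) = 4/(-4 + ((X + 2) - 5)) = 4/(-4 + ((2 + X) - 5)) = 4/(-4 + (-3 + X)) = 4/(-7 + X))
m = 398 (m = 2 + 396 = 398)
I = -109/9 (I = (⅑)*(-109) = -109/9 ≈ -12.111)
l = -527/45 (l = -109/9 - 4/(-7 - 3) = -109/9 - 4/(-10) = -109/9 - 4*(-1)/10 = -109/9 - 1*(-⅖) = -109/9 + ⅖ = -527/45 ≈ -11.711)
T(k, q) = 398*q
T(l, -2 + 2*(-10)) + g = 398*(-2 + 2*(-10)) - 396983 = 398*(-2 - 20) - 396983 = 398*(-22) - 396983 = -8756 - 396983 = -405739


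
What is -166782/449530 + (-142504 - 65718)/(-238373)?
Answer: 26922854987/53577907345 ≈ 0.50250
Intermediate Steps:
-166782/449530 + (-142504 - 65718)/(-238373) = -166782*1/449530 - 208222*(-1/238373) = -83391/224765 + 208222/238373 = 26922854987/53577907345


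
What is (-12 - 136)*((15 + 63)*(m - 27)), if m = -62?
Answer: 1027416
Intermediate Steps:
(-12 - 136)*((15 + 63)*(m - 27)) = (-12 - 136)*((15 + 63)*(-62 - 27)) = -11544*(-89) = -148*(-6942) = 1027416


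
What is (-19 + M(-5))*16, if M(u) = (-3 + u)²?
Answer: 720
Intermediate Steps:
(-19 + M(-5))*16 = (-19 + (-3 - 5)²)*16 = (-19 + (-8)²)*16 = (-19 + 64)*16 = 45*16 = 720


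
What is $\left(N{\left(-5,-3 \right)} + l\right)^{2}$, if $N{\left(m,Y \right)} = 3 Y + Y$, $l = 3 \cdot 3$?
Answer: $9$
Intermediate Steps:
$l = 9$
$N{\left(m,Y \right)} = 4 Y$
$\left(N{\left(-5,-3 \right)} + l\right)^{2} = \left(4 \left(-3\right) + 9\right)^{2} = \left(-12 + 9\right)^{2} = \left(-3\right)^{2} = 9$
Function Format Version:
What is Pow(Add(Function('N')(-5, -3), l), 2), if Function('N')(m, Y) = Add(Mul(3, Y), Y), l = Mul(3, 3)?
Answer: 9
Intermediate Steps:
l = 9
Function('N')(m, Y) = Mul(4, Y)
Pow(Add(Function('N')(-5, -3), l), 2) = Pow(Add(Mul(4, -3), 9), 2) = Pow(Add(-12, 9), 2) = Pow(-3, 2) = 9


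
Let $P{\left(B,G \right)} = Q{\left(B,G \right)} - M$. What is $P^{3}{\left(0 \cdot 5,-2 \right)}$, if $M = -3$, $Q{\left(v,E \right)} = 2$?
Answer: $125$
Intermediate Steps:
$P{\left(B,G \right)} = 5$ ($P{\left(B,G \right)} = 2 - -3 = 2 + 3 = 5$)
$P^{3}{\left(0 \cdot 5,-2 \right)} = 5^{3} = 125$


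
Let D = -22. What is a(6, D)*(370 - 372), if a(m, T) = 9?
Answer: -18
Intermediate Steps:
a(6, D)*(370 - 372) = 9*(370 - 372) = 9*(-2) = -18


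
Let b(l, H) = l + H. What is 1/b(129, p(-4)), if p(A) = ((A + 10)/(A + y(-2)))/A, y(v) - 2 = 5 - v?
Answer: 10/1287 ≈ 0.0077700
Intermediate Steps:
y(v) = 7 - v (y(v) = 2 + (5 - v) = 7 - v)
p(A) = (10 + A)/(A*(9 + A)) (p(A) = ((A + 10)/(A + (7 - 1*(-2))))/A = ((10 + A)/(A + (7 + 2)))/A = ((10 + A)/(A + 9))/A = ((10 + A)/(9 + A))/A = (10 + A)/(A*(9 + A)))
b(l, H) = H + l
1/b(129, p(-4)) = 1/((10 - 4)/((-4)*(9 - 4)) + 129) = 1/(-¼*6/5 + 129) = 1/(-¼*⅕*6 + 129) = 1/(-3/10 + 129) = 1/(1287/10) = 10/1287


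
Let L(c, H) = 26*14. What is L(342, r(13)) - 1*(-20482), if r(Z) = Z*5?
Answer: 20846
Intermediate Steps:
r(Z) = 5*Z
L(c, H) = 364
L(342, r(13)) - 1*(-20482) = 364 - 1*(-20482) = 364 + 20482 = 20846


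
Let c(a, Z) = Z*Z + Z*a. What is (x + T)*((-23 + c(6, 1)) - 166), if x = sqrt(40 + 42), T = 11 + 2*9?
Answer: -5278 - 182*sqrt(82) ≈ -6926.1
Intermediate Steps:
c(a, Z) = Z**2 + Z*a
T = 29 (T = 11 + 18 = 29)
x = sqrt(82) ≈ 9.0554
(x + T)*((-23 + c(6, 1)) - 166) = (sqrt(82) + 29)*((-23 + 1*(1 + 6)) - 166) = (29 + sqrt(82))*((-23 + 1*7) - 166) = (29 + sqrt(82))*((-23 + 7) - 166) = (29 + sqrt(82))*(-16 - 166) = (29 + sqrt(82))*(-182) = -5278 - 182*sqrt(82)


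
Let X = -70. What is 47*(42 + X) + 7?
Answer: -1309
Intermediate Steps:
47*(42 + X) + 7 = 47*(42 - 70) + 7 = 47*(-28) + 7 = -1316 + 7 = -1309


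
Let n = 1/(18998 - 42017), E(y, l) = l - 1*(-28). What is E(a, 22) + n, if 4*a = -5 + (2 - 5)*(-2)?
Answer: 1150949/23019 ≈ 50.000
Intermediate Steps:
a = ¼ (a = (-5 + (2 - 5)*(-2))/4 = (-5 - 3*(-2))/4 = (-5 + 6)/4 = (¼)*1 = ¼ ≈ 0.25000)
E(y, l) = 28 + l (E(y, l) = l + 28 = 28 + l)
n = -1/23019 (n = 1/(-23019) = -1/23019 ≈ -4.3442e-5)
E(a, 22) + n = (28 + 22) - 1/23019 = 50 - 1/23019 = 1150949/23019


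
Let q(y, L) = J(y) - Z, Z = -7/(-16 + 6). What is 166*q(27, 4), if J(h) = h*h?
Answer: 604489/5 ≈ 1.2090e+5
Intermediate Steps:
J(h) = h²
Z = 7/10 (Z = -7/(-10) = -7*(-⅒) = 7/10 ≈ 0.70000)
q(y, L) = -7/10 + y² (q(y, L) = y² - 1*7/10 = y² - 7/10 = -7/10 + y²)
166*q(27, 4) = 166*(-7/10 + 27²) = 166*(-7/10 + 729) = 166*(7283/10) = 604489/5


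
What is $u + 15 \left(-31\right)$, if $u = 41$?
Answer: $-424$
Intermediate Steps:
$u + 15 \left(-31\right) = 41 + 15 \left(-31\right) = 41 - 465 = -424$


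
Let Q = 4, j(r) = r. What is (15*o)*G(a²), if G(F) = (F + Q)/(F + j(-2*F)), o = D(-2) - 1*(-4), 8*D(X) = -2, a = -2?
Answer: -225/2 ≈ -112.50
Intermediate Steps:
D(X) = -¼ (D(X) = (⅛)*(-2) = -¼)
o = 15/4 (o = -¼ - 1*(-4) = -¼ + 4 = 15/4 ≈ 3.7500)
G(F) = -(4 + F)/F (G(F) = (F + 4)/(F - 2*F) = (4 + F)/((-F)) = (4 + F)*(-1/F) = -(4 + F)/F)
(15*o)*G(a²) = (15*(15/4))*((-4 - 1*(-2)²)/((-2)²)) = 225*((-4 - 1*4)/4)/4 = 225*((-4 - 4)/4)/4 = 225*((¼)*(-8))/4 = (225/4)*(-2) = -225/2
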